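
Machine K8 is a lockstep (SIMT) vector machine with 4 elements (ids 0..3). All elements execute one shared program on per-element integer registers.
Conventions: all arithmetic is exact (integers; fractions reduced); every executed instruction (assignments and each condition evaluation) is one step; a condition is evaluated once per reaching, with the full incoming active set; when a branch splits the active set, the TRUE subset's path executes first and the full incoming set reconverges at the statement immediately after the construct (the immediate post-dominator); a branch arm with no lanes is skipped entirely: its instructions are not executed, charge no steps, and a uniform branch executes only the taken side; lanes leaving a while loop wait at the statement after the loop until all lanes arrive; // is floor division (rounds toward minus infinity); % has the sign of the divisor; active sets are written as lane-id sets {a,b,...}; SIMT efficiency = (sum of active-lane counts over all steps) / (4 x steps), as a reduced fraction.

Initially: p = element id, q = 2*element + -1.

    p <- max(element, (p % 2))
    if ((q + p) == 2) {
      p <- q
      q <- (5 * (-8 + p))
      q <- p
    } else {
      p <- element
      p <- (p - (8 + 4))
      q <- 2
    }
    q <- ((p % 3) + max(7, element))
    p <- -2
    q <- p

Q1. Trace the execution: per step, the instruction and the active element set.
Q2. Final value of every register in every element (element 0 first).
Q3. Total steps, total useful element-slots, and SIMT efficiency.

step 0: p <- max(element, (p % 2))   {0,1,2,3}
step 1: eval ((q + p) == 2)          {0,1,2,3}
step 2: p <- q                       {1}
step 3: q <- (5 * (-8 + p))          {1}
step 4: q <- p                       {1}
step 5: p <- element                 {0,2,3}
step 6: p <- (p - (8 + 4))           {0,2,3}
step 7: q <- 2                       {0,2,3}
step 8: q <- ((p % 3) + max(7, element)) {0,1,2,3}
step 9: p <- -2                      {0,1,2,3}
step 10: q <- p                       {0,1,2,3}

Answer: 11 steps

p: -2,-2,-2,-2
q: -2,-2,-2,-2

steps = 11; useful = 32; efficiency = 32/44 = 8/11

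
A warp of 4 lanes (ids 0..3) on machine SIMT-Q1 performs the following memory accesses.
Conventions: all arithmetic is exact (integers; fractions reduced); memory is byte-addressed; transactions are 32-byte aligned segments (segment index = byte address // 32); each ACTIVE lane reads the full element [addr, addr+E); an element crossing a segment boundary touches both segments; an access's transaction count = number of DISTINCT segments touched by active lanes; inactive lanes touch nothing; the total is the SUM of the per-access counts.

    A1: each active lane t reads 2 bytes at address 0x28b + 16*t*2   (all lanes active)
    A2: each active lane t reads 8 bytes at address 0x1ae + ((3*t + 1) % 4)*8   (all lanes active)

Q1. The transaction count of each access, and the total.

A1: 4 transactions
A2: 2 transactions

Answer: 4,2; total 6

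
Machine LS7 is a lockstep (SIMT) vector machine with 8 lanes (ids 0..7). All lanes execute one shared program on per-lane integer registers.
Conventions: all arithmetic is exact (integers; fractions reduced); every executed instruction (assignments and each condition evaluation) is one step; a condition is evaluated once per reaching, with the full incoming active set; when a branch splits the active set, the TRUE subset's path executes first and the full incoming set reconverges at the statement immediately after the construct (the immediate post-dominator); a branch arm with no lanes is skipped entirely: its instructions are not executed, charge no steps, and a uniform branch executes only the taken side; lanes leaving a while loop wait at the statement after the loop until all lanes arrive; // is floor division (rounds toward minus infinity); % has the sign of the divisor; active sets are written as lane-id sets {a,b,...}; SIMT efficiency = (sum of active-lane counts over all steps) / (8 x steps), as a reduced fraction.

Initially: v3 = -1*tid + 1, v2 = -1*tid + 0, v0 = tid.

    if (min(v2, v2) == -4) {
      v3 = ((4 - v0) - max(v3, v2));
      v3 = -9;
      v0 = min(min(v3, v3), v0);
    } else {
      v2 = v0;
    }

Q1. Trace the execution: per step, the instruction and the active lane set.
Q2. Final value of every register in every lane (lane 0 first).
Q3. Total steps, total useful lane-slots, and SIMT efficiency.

step 0: eval (min(v2, v2) == -4)     {0,1,2,3,4,5,6,7}
step 1: v3 <- ((4 - v0) - max(v3, v2)) {4}
step 2: v3 <- -9                     {4}
step 3: v0 <- min(min(v3, v3), v0)   {4}
step 4: v2 <- v0                     {0,1,2,3,5,6,7}

Answer: 5 steps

v3: 1,0,-1,-2,-9,-4,-5,-6
v2: 0,1,2,3,-4,5,6,7
v0: 0,1,2,3,-9,5,6,7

steps = 5; useful = 18; efficiency = 18/40 = 9/20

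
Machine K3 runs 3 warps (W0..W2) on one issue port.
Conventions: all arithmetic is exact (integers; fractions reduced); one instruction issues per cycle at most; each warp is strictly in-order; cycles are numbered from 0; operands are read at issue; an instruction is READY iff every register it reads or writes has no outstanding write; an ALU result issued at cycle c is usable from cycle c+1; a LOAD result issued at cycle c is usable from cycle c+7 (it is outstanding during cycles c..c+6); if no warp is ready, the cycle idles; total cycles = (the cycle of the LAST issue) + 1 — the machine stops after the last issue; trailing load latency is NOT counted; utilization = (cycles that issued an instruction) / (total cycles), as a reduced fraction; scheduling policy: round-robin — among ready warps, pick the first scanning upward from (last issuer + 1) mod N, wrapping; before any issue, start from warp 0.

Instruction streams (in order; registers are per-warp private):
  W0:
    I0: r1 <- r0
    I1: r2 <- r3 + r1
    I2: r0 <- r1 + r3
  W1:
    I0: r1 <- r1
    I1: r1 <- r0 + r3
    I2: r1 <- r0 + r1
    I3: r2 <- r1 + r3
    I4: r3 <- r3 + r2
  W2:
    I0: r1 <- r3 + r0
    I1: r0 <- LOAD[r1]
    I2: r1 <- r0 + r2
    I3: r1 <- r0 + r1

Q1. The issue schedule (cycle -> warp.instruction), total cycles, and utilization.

cycle 0: W0.I0
cycle 1: W1.I0
cycle 2: W2.I0
cycle 3: W0.I1
cycle 4: W1.I1
cycle 5: W2.I1
cycle 6: W0.I2
cycle 7: W1.I2
cycle 8: W1.I3
cycle 9: W1.I4
cycle 10: idle
cycle 11: idle
cycle 12: W2.I2
cycle 13: W2.I3

Answer: 14 cycles, utilization 6/7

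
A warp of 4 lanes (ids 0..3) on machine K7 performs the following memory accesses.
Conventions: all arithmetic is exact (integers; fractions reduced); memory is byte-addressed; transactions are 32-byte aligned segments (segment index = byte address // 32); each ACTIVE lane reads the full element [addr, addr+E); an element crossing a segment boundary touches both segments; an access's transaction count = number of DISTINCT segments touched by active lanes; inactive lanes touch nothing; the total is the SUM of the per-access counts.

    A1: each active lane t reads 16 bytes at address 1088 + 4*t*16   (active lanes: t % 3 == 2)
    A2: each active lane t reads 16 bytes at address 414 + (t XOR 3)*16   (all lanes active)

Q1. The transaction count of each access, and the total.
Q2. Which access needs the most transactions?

A1: 1 transaction
A2: 3 transactions

Answer: 1,3; total 4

Answer: A2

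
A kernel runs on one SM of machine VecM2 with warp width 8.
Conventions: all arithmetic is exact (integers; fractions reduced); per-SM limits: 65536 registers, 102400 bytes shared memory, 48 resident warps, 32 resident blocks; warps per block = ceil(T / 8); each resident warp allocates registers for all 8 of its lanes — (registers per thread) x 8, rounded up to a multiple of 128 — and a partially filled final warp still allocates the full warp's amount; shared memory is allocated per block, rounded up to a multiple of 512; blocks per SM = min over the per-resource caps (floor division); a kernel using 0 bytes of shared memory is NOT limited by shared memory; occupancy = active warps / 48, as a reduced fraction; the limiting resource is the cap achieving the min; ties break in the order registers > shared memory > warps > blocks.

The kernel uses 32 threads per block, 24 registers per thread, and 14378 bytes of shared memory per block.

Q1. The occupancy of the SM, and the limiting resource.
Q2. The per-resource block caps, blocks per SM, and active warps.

Answer: occupancy 1/2, limited by shared memory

registers: 64 blocks
shared memory: 6 blocks
warps: 12 blocks
blocks: 32 blocks

Answer: 6 blocks, 24 active warps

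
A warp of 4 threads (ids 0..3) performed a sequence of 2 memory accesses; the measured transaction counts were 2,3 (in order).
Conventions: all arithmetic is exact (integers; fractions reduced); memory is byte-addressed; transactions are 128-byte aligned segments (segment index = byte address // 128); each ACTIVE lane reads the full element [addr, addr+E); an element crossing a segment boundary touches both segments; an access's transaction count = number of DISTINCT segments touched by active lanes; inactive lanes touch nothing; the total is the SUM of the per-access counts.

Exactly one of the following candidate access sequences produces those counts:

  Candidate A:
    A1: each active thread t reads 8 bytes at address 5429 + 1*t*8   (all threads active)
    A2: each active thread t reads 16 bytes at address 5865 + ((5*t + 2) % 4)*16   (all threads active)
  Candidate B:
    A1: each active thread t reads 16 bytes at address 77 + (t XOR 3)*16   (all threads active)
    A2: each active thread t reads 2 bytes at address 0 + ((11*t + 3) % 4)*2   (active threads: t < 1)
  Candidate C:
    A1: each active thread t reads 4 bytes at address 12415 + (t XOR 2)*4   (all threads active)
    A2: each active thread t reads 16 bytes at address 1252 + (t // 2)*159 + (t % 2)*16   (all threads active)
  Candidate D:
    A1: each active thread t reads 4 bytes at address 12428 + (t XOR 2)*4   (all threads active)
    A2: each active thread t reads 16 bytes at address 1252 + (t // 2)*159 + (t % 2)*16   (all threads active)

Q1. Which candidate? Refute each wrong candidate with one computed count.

A: A1 gives 1 transaction, not 2
B: A2 gives 1 transaction, not 3
D: A1 gives 1 transaction, not 2
C: all counts match (2,3)

Answer: C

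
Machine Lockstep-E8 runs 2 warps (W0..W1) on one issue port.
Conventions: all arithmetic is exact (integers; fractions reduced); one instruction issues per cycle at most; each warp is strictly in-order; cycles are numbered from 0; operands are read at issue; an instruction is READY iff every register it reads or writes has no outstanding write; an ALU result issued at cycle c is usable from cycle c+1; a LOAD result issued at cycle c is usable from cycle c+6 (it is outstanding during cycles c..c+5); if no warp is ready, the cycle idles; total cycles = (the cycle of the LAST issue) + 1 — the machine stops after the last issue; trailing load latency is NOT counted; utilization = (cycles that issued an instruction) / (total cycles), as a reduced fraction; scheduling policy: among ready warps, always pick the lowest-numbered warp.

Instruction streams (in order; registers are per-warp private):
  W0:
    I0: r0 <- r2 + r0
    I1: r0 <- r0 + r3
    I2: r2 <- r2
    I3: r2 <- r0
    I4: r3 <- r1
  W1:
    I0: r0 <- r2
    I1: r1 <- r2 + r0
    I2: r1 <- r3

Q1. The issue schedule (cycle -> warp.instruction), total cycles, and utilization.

cycle 0: W0.I0
cycle 1: W0.I1
cycle 2: W0.I2
cycle 3: W0.I3
cycle 4: W0.I4
cycle 5: W1.I0
cycle 6: W1.I1
cycle 7: W1.I2

Answer: 8 cycles, utilization 1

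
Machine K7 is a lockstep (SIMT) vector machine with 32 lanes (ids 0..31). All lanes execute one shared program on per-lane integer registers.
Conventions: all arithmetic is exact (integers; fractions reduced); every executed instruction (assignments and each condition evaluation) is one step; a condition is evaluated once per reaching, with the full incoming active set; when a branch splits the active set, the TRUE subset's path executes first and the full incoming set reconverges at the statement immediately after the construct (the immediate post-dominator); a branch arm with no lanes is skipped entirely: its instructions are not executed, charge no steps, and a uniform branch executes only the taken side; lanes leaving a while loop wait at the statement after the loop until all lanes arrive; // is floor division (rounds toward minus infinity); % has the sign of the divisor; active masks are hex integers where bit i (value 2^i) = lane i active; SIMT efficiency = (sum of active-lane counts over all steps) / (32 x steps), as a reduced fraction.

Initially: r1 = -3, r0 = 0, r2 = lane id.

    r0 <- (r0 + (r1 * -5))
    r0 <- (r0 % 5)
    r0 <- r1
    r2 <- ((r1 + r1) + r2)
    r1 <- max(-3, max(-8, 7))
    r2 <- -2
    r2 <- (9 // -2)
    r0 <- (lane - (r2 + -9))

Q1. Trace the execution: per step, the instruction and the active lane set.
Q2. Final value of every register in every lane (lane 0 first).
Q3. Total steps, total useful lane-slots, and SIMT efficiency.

step 0: r0 <- (r0 + (r1 * -5))       0xffffffff
step 1: r0 <- (r0 % 5)               0xffffffff
step 2: r0 <- r1                     0xffffffff
step 3: r2 <- ((r1 + r1) + r2)       0xffffffff
step 4: r1 <- max(-3, max(-8, 7))    0xffffffff
step 5: r2 <- -2                     0xffffffff
step 6: r2 <- (9 // -2)              0xffffffff
step 7: r0 <- (lane - (r2 + -9))     0xffffffff

Answer: 8 steps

r1: 7,7,7,7,7,7,7,7,7,7,7,7,7,7,7,7,7,7,7,7,7,7,7,7,7,7,7,7,7,7,7,7
r0: 14,15,16,17,18,19,20,21,22,23,24,25,26,27,28,29,30,31,32,33,34,35,36,37,38,39,40,41,42,43,44,45
r2: -5,-5,-5,-5,-5,-5,-5,-5,-5,-5,-5,-5,-5,-5,-5,-5,-5,-5,-5,-5,-5,-5,-5,-5,-5,-5,-5,-5,-5,-5,-5,-5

steps = 8; useful = 256; efficiency = 256/256 = 1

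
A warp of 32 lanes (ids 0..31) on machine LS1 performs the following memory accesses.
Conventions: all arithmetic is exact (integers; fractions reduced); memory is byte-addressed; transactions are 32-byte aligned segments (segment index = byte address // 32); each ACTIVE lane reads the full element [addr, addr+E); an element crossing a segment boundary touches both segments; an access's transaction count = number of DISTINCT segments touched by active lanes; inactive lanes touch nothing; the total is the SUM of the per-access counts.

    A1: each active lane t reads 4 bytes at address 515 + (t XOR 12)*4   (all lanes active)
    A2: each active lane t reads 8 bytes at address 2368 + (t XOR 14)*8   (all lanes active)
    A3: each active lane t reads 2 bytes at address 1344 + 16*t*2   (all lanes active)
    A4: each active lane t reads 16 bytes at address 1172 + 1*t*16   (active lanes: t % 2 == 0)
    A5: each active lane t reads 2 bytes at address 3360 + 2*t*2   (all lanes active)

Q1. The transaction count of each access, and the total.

A1: 5 transactions
A2: 8 transactions
A3: 32 transactions
A4: 17 transactions
A5: 4 transactions

Answer: 5,8,32,17,4; total 66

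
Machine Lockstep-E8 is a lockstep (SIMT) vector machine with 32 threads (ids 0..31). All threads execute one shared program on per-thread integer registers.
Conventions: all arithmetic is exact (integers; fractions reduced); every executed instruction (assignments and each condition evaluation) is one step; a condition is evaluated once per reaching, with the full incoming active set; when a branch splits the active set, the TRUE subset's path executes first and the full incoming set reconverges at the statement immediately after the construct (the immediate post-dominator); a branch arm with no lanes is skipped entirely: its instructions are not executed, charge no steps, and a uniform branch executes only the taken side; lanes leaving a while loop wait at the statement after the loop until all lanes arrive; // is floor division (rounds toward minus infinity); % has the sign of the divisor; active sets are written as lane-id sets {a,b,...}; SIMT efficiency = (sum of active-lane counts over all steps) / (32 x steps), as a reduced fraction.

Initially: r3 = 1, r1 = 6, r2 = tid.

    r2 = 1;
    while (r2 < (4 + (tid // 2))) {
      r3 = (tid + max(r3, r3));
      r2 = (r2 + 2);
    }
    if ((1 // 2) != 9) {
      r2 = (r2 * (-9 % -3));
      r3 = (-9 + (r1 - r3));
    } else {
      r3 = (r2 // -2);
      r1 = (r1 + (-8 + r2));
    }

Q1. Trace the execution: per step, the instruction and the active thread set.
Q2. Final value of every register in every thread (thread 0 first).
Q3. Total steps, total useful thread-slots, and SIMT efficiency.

step 0: r2 <- 1                      {0,1,2,3,4,5,6,7,8,9,10,11,12,13,14,15,16,17,18,19,20,21,22,23,24,25,26,27,28,29,30,31}
step 1: eval (r2 < (4 + (tid // 2))) {0,1,2,3,4,5,6,7,8,9,10,11,12,13,14,15,16,17,18,19,20,21,22,23,24,25,26,27,28,29,30,31}
step 2: r3 <- (tid + max(r3, r3))    {0,1,2,3,4,5,6,7,8,9,10,11,12,13,14,15,16,17,18,19,20,21,22,23,24,25,26,27,28,29,30,31}
step 3: r2 <- (r2 + 2)               {0,1,2,3,4,5,6,7,8,9,10,11,12,13,14,15,16,17,18,19,20,21,22,23,24,25,26,27,28,29,30,31}
step 4: eval (r2 < (4 + (tid // 2))) {0,1,2,3,4,5,6,7,8,9,10,11,12,13,14,15,16,17,18,19,20,21,22,23,24,25,26,27,28,29,30,31}
step 5: r3 <- (tid + max(r3, r3))    {0,1,2,3,4,5,6,7,8,9,10,11,12,13,14,15,16,17,18,19,20,21,22,23,24,25,26,27,28,29,30,31}
step 6: r2 <- (r2 + 2)               {0,1,2,3,4,5,6,7,8,9,10,11,12,13,14,15,16,17,18,19,20,21,22,23,24,25,26,27,28,29,30,31}
step 7: eval (r2 < (4 + (tid // 2))) {0,1,2,3,4,5,6,7,8,9,10,11,12,13,14,15,16,17,18,19,20,21,22,23,24,25,26,27,28,29,30,31}
step 8: r3 <- (tid + max(r3, r3))    {4,5,6,7,8,9,10,11,12,13,14,15,16,17,18,19,20,21,22,23,24,25,26,27,28,29,30,31}
step 9: r2 <- (r2 + 2)               {4,5,6,7,8,9,10,11,12,13,14,15,16,17,18,19,20,21,22,23,24,25,26,27,28,29,30,31}
step 10: eval (r2 < (4 + (tid // 2))) {4,5,6,7,8,9,10,11,12,13,14,15,16,17,18,19,20,21,22,23,24,25,26,27,28,29,30,31}
step 11: r3 <- (tid + max(r3, r3))    {8,9,10,11,12,13,14,15,16,17,18,19,20,21,22,23,24,25,26,27,28,29,30,31}
step 12: r2 <- (r2 + 2)               {8,9,10,11,12,13,14,15,16,17,18,19,20,21,22,23,24,25,26,27,28,29,30,31}
step 13: eval (r2 < (4 + (tid // 2))) {8,9,10,11,12,13,14,15,16,17,18,19,20,21,22,23,24,25,26,27,28,29,30,31}
step 14: r3 <- (tid + max(r3, r3))    {12,13,14,15,16,17,18,19,20,21,22,23,24,25,26,27,28,29,30,31}
step 15: r2 <- (r2 + 2)               {12,13,14,15,16,17,18,19,20,21,22,23,24,25,26,27,28,29,30,31}
step 16: eval (r2 < (4 + (tid // 2))) {12,13,14,15,16,17,18,19,20,21,22,23,24,25,26,27,28,29,30,31}
step 17: r3 <- (tid + max(r3, r3))    {16,17,18,19,20,21,22,23,24,25,26,27,28,29,30,31}
step 18: r2 <- (r2 + 2)               {16,17,18,19,20,21,22,23,24,25,26,27,28,29,30,31}
step 19: eval (r2 < (4 + (tid // 2))) {16,17,18,19,20,21,22,23,24,25,26,27,28,29,30,31}
step 20: r3 <- (tid + max(r3, r3))    {20,21,22,23,24,25,26,27,28,29,30,31}
step 21: r2 <- (r2 + 2)               {20,21,22,23,24,25,26,27,28,29,30,31}
step 22: eval (r2 < (4 + (tid // 2))) {20,21,22,23,24,25,26,27,28,29,30,31}
step 23: r3 <- (tid + max(r3, r3))    {24,25,26,27,28,29,30,31}
step 24: r2 <- (r2 + 2)               {24,25,26,27,28,29,30,31}
step 25: eval (r2 < (4 + (tid // 2))) {24,25,26,27,28,29,30,31}
step 26: r3 <- (tid + max(r3, r3))    {28,29,30,31}
step 27: r2 <- (r2 + 2)               {28,29,30,31}
step 28: eval (r2 < (4 + (tid // 2))) {28,29,30,31}
step 29: eval ((1 // 2) != 9)         {0,1,2,3,4,5,6,7,8,9,10,11,12,13,14,15,16,17,18,19,20,21,22,23,24,25,26,27,28,29,30,31}
step 30: r2 <- (r2 * (-9 % -3))       {0,1,2,3,4,5,6,7,8,9,10,11,12,13,14,15,16,17,18,19,20,21,22,23,24,25,26,27,28,29,30,31}
step 31: r3 <- (-9 + (r1 - r3))       {0,1,2,3,4,5,6,7,8,9,10,11,12,13,14,15,16,17,18,19,20,21,22,23,24,25,26,27,28,29,30,31}

Answer: 32 steps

r3: -4,-6,-8,-10,-16,-19,-22,-25,-36,-40,-44,-48,-64,-69,-74,-79,-100,-106,-112,-118,-144,-151,-158,-165,-196,-204,-212,-220,-256,-265,-274,-283
r1: 6,6,6,6,6,6,6,6,6,6,6,6,6,6,6,6,6,6,6,6,6,6,6,6,6,6,6,6,6,6,6,6
r2: 0,0,0,0,0,0,0,0,0,0,0,0,0,0,0,0,0,0,0,0,0,0,0,0,0,0,0,0,0,0,0,0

steps = 32; useful = 688; efficiency = 688/1024 = 43/64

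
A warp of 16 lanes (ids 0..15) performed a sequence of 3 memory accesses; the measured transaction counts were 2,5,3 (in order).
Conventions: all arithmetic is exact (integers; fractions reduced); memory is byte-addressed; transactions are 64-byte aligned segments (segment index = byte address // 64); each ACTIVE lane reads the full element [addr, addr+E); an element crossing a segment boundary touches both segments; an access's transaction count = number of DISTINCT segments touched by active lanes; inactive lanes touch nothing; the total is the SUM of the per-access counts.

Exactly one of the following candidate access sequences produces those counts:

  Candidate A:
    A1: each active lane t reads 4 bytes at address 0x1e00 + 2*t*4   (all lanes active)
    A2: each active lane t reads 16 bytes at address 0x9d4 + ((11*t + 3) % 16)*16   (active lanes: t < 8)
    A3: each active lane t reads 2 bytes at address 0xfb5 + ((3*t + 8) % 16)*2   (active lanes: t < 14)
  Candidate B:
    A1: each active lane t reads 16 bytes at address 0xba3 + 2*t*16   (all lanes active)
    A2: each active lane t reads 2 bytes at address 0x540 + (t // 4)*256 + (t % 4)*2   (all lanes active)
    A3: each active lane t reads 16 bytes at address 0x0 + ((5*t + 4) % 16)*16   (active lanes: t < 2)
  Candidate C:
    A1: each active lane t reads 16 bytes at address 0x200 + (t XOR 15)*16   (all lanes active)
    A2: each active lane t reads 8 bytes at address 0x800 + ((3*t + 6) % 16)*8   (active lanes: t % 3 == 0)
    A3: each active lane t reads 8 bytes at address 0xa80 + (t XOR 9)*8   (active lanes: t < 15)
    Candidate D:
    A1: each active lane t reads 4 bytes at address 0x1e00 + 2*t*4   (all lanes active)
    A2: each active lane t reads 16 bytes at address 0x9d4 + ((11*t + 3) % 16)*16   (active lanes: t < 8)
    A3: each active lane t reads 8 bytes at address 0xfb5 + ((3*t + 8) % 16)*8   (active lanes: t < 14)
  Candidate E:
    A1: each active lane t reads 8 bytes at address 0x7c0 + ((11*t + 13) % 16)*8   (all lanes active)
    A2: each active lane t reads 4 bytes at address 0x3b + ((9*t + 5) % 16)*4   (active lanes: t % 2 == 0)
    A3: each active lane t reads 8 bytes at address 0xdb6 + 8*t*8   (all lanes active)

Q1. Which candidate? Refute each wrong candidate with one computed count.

A: A3 gives 2 transactions, not 3
B: A1 gives 9 transactions, not 2
C: A1 gives 4 transactions, not 2
E: A2 gives 2 transactions, not 5
D: all counts match (2,5,3)

Answer: D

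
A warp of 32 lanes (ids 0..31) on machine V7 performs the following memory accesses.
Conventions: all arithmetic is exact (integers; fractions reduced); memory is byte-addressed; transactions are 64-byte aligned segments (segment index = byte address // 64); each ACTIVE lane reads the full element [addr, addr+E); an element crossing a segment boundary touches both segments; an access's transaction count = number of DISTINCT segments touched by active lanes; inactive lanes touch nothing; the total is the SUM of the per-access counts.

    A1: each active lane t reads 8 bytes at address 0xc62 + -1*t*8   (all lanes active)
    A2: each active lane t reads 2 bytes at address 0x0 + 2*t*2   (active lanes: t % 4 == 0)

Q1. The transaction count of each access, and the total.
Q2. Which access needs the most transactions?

A1: 5 transactions
A2: 2 transactions

Answer: 5,2; total 7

Answer: A1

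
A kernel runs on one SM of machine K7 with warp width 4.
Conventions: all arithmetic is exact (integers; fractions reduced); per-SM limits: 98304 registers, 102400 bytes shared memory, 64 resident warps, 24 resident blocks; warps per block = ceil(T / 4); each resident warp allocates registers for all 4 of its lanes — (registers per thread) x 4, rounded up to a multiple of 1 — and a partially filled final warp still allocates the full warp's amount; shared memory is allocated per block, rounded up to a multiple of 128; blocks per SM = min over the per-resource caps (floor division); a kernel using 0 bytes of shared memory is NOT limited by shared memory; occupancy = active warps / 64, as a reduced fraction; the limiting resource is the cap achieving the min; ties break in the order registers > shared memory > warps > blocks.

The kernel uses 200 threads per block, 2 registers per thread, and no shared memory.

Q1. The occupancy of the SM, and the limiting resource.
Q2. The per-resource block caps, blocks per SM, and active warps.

Answer: occupancy 25/32, limited by warps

registers: 245 blocks
shared memory: no limit (kernel uses none)
warps: 1 block
blocks: 24 blocks

Answer: 1 block, 50 active warps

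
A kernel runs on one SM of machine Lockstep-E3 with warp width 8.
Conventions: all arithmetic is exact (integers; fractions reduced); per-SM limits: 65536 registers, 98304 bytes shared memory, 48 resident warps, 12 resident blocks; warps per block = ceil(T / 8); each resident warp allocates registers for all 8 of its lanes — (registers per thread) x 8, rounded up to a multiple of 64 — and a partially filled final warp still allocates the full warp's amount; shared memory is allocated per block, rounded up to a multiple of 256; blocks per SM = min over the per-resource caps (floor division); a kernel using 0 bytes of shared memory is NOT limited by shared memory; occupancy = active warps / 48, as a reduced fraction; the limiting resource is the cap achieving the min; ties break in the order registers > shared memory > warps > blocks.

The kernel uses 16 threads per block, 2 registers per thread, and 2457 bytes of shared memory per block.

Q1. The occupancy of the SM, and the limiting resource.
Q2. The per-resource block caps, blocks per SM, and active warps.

Answer: occupancy 1/2, limited by blocks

registers: 512 blocks
shared memory: 38 blocks
warps: 24 blocks
blocks: 12 blocks

Answer: 12 blocks, 24 active warps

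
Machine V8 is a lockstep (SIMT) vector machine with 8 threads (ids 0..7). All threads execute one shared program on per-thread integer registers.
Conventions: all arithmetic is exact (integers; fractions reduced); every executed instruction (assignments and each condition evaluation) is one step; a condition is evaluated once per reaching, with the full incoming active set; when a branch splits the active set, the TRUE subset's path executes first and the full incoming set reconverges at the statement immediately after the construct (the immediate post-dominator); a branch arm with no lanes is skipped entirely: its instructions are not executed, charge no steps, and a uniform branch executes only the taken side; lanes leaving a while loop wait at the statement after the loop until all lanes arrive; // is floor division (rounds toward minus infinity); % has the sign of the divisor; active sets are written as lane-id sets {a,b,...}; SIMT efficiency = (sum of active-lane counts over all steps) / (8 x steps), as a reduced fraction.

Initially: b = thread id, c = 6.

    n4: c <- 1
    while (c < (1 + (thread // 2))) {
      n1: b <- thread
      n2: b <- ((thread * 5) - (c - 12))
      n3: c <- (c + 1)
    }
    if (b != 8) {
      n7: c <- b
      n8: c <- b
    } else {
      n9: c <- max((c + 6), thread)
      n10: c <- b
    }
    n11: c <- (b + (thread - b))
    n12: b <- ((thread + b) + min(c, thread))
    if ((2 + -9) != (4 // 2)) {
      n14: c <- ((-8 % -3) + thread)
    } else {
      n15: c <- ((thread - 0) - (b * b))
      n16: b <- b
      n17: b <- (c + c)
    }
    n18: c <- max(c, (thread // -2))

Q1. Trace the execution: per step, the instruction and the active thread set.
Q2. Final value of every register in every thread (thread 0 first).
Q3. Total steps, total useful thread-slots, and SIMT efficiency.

step 0: c <- 1                       {0,1,2,3,4,5,6,7}
step 1: eval (c < (1 + (thread // 2))) {0,1,2,3,4,5,6,7}
step 2: b <- thread                  {2,3,4,5,6,7}
step 3: b <- ((thread * 5) - (c - 12)) {2,3,4,5,6,7}
step 4: c <- (c + 1)                 {2,3,4,5,6,7}
step 5: eval (c < (1 + (thread // 2))) {2,3,4,5,6,7}
step 6: b <- thread                  {4,5,6,7}
step 7: b <- ((thread * 5) - (c - 12)) {4,5,6,7}
step 8: c <- (c + 1)                 {4,5,6,7}
step 9: eval (c < (1 + (thread // 2))) {4,5,6,7}
step 10: b <- thread                  {6,7}
step 11: b <- ((thread * 5) - (c - 12)) {6,7}
step 12: c <- (c + 1)                 {6,7}
step 13: eval (c < (1 + (thread // 2))) {6,7}
step 14: eval (b != 8)                {0,1,2,3,4,5,6,7}
step 15: c <- b                       {0,1,2,3,4,5,6,7}
step 16: c <- b                       {0,1,2,3,4,5,6,7}
step 17: c <- (b + (thread - b))      {0,1,2,3,4,5,6,7}
step 18: b <- ((thread + b) + min(c, thread)) {0,1,2,3,4,5,6,7}
step 19: eval ((2 + -9) != (4 // 2))  {0,1,2,3,4,5,6,7}
step 20: c <- ((-8 % -3) + thread)    {0,1,2,3,4,5,6,7}
step 21: c <- max(c, (thread // -2))  {0,1,2,3,4,5,6,7}

Answer: 22 steps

b: 0,3,25,32,38,45,51,58
c: 0,-1,0,1,2,3,4,5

steps = 22; useful = 128; efficiency = 128/176 = 8/11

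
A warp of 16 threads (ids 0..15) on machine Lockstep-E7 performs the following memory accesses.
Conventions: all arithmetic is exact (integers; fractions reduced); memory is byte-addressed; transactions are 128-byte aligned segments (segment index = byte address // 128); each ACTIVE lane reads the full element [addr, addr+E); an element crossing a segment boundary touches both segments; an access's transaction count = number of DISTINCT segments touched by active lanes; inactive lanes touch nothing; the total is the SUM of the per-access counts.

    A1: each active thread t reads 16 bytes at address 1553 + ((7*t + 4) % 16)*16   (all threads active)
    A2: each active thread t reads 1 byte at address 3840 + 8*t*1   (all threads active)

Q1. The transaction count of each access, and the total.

A1: 3 transactions
A2: 1 transaction

Answer: 3,1; total 4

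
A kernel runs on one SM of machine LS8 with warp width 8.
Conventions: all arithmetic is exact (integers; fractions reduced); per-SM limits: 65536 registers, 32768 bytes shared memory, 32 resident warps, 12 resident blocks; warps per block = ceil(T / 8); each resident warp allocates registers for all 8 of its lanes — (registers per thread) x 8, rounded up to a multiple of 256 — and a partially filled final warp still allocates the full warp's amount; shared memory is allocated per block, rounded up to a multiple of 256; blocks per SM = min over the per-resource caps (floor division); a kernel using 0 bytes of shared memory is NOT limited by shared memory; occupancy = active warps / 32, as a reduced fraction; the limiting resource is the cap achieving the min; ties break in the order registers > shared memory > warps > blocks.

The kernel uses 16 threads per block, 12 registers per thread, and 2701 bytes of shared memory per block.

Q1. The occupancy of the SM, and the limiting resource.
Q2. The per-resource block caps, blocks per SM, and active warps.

Answer: occupancy 11/16, limited by shared memory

registers: 128 blocks
shared memory: 11 blocks
warps: 16 blocks
blocks: 12 blocks

Answer: 11 blocks, 22 active warps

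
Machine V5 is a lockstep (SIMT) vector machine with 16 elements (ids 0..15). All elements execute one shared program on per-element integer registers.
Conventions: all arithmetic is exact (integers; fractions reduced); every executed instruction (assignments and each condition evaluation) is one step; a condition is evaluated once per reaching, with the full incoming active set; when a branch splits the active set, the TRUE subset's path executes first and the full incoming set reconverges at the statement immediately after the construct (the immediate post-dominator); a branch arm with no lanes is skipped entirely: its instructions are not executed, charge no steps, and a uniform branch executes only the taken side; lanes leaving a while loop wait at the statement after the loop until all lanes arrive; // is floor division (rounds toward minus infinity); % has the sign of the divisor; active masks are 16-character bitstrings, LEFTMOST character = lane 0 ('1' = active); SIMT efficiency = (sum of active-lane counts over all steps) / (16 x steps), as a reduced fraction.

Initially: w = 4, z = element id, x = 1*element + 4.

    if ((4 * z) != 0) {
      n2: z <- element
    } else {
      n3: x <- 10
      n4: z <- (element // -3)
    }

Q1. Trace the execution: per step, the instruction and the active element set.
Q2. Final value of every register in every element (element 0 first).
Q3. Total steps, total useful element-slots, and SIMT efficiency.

step 0: eval ((4 * z) != 0)          1111111111111111
step 1: z <- element                 0111111111111111
step 2: x <- 10                      1000000000000000
step 3: z <- (element // -3)         1000000000000000

Answer: 4 steps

w: 4,4,4,4,4,4,4,4,4,4,4,4,4,4,4,4
z: 0,1,2,3,4,5,6,7,8,9,10,11,12,13,14,15
x: 10,5,6,7,8,9,10,11,12,13,14,15,16,17,18,19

steps = 4; useful = 33; efficiency = 33/64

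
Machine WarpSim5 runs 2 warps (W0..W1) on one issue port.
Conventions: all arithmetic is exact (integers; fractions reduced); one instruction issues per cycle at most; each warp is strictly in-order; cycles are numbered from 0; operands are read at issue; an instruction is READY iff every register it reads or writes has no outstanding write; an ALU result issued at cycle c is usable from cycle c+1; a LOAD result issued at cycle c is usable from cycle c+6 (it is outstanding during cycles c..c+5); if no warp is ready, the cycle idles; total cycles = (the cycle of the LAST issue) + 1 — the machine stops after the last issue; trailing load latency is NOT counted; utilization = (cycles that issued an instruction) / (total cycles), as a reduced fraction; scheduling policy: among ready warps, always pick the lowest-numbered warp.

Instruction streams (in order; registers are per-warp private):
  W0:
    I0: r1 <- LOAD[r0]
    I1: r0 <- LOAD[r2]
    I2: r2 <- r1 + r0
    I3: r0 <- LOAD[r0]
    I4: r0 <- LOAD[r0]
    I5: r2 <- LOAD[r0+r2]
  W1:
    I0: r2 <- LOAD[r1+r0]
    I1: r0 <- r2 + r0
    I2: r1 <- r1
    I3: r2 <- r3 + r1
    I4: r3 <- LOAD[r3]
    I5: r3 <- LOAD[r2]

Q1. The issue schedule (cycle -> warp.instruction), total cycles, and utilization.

cycle 0: W0.I0
cycle 1: W0.I1
cycle 2: W1.I0
cycle 3: idle
cycle 4: idle
cycle 5: idle
cycle 6: idle
cycle 7: W0.I2
cycle 8: W0.I3
cycle 9: W1.I1
cycle 10: W1.I2
cycle 11: W1.I3
cycle 12: W1.I4
cycle 13: idle
cycle 14: W0.I4
cycle 15: idle
cycle 16: idle
cycle 17: idle
cycle 18: W1.I5
cycle 19: idle
cycle 20: W0.I5

Answer: 21 cycles, utilization 4/7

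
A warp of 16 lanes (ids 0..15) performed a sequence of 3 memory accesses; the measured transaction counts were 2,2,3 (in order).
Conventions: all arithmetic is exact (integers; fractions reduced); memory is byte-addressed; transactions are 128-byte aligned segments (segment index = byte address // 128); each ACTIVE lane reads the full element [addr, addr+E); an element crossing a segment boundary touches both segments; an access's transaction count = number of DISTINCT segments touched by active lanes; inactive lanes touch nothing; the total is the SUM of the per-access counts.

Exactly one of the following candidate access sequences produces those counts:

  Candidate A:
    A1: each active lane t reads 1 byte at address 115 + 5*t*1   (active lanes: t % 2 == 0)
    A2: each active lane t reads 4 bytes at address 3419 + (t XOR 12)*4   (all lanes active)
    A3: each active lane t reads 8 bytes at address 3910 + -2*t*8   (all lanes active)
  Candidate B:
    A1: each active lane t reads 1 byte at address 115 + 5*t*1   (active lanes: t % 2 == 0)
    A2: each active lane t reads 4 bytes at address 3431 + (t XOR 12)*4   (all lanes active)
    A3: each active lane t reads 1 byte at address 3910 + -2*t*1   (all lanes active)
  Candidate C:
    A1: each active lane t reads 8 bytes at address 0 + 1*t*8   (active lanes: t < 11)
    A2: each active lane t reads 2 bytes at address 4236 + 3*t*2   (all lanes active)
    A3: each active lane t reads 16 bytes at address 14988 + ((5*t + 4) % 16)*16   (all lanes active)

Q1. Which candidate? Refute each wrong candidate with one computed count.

B: A3 gives 1 transaction, not 3
C: A1 gives 1 transaction, not 2
A: all counts match (2,2,3)

Answer: A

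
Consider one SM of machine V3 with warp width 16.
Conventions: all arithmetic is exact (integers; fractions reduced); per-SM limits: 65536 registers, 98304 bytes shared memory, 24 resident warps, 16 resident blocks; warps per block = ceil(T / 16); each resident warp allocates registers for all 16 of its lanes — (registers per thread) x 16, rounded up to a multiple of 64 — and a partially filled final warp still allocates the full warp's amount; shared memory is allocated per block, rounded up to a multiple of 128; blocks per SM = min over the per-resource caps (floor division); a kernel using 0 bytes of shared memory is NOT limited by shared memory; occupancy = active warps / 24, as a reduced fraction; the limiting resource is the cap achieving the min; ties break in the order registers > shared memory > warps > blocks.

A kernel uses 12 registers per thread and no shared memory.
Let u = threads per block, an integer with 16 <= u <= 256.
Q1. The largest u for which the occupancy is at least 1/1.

Answer: u = 192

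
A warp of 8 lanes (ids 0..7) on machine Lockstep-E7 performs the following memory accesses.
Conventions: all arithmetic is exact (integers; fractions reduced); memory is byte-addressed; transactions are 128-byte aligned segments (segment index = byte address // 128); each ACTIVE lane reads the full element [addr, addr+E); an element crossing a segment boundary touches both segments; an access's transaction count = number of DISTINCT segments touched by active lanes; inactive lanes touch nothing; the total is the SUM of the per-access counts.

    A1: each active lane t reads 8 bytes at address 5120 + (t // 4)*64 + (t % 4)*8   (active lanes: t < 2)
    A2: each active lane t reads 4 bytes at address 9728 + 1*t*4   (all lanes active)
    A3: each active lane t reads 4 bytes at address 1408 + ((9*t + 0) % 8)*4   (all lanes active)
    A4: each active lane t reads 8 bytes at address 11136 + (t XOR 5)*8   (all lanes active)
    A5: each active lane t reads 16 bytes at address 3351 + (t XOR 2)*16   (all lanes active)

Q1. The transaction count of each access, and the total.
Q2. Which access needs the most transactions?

A1: 1 transaction
A2: 1 transaction
A3: 1 transaction
A4: 1 transaction
A5: 2 transactions

Answer: 1,1,1,1,2; total 6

Answer: A5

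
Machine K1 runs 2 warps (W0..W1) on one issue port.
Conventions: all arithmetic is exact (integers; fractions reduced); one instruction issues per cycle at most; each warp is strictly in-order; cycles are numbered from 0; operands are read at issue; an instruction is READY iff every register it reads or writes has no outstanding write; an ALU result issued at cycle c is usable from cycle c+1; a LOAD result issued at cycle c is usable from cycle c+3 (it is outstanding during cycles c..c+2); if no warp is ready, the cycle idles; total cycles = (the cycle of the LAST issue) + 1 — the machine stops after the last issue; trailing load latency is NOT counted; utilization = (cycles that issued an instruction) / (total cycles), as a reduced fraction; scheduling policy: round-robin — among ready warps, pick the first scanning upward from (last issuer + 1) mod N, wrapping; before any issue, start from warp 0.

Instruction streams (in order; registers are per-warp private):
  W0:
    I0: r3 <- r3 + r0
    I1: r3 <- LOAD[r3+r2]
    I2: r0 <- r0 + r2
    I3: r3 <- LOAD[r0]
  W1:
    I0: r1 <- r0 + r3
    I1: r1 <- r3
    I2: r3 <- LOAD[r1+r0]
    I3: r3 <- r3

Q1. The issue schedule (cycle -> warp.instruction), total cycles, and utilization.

cycle 0: W0.I0
cycle 1: W1.I0
cycle 2: W0.I1
cycle 3: W1.I1
cycle 4: W0.I2
cycle 5: W1.I2
cycle 6: W0.I3
cycle 7: idle
cycle 8: W1.I3

Answer: 9 cycles, utilization 8/9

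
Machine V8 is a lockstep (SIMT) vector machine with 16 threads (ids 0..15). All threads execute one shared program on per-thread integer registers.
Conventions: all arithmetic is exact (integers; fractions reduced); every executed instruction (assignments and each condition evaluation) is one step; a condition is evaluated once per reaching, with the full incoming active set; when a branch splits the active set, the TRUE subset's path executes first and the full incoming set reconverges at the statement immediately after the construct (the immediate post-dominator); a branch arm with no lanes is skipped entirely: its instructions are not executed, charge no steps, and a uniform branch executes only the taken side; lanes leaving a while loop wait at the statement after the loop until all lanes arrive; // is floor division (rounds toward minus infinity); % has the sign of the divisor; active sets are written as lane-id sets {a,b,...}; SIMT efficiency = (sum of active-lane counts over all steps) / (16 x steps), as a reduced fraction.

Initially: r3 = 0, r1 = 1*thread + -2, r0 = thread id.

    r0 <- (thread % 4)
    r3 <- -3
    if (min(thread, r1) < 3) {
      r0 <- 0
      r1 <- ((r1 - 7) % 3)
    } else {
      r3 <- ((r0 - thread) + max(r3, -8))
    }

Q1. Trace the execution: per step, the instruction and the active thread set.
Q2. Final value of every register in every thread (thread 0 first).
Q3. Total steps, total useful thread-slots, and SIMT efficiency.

step 0: r0 <- (thread % 4)           {0,1,2,3,4,5,6,7,8,9,10,11,12,13,14,15}
step 1: r3 <- -3                     {0,1,2,3,4,5,6,7,8,9,10,11,12,13,14,15}
step 2: eval (min(thread, r1) < 3)   {0,1,2,3,4,5,6,7,8,9,10,11,12,13,14,15}
step 3: r0 <- 0                      {0,1,2,3,4}
step 4: r1 <- ((r1 - 7) % 3)         {0,1,2,3,4}
step 5: r3 <- ((r0 - thread) + max(r3, -8)) {5,6,7,8,9,10,11,12,13,14,15}

Answer: 6 steps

r3: -3,-3,-3,-3,-3,-7,-7,-7,-11,-11,-11,-11,-15,-15,-15,-15
r1: 0,1,2,0,1,3,4,5,6,7,8,9,10,11,12,13
r0: 0,0,0,0,0,1,2,3,0,1,2,3,0,1,2,3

steps = 6; useful = 69; efficiency = 69/96 = 23/32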